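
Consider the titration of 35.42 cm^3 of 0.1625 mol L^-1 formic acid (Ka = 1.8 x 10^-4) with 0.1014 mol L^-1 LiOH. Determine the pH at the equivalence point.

8.27

n(HCOOH) = 0.1625 x 0.03542 = 0.005756 mol; V(LiOH) at equivalence = 0.005756/0.1014 = 0.05676 L.
At equivalence all the acid is converted to HCOO-; total volume = 0.03542 + 0.05676 = 0.09218 L, so [HCOO-] = 0.005756/0.09218 = 0.06244 M.
Kb = Kw/Ka = 1.0e-14 / 1.8 x 10^-4 = 5.56e-11.
[OH^-] = sqrt(Kb x [HCOO-]) = sqrt(5.56e-11 x 0.06244) = 1.86e-6 M.
pOH = 5.73, so pH = 14.00 - 5.73 = 8.27.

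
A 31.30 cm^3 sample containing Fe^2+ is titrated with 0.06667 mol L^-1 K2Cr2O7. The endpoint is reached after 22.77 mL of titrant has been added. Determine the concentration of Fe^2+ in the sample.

n(K2Cr2O7) = 0.06667 x 0.02277 = 0.001518 mol.
From the balanced equation, 1 mol K2Cr2O7 reacts with 6 mol Fe^2+, so n(Fe^2+) = 0.001518 x 6/1 = 0.009108 mol.
[Fe^2+] = 0.009108 / 0.03130 L = 0.291 M.

0.291 M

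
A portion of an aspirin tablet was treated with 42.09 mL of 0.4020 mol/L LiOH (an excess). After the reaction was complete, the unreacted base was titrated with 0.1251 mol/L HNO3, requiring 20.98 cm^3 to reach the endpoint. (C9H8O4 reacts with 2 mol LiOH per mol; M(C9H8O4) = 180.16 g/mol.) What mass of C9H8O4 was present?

Total n(LiOH) added = 0.4020 x 0.04209 = 0.01692 mol.
n(HNO3) used = 0.1251 x 0.02098 = 0.002625 mol, which equals the excess n(LiOH).
So n(LiOH) consumed by the sample = 0.01692 - 0.002625 = 0.01430 mol.
n(C9H8O4) = 0.01430 / 2 = 0.007148 mol.
mass = 0.007148 mol x 180.16 g/mol = 1.29 g.

1.29 g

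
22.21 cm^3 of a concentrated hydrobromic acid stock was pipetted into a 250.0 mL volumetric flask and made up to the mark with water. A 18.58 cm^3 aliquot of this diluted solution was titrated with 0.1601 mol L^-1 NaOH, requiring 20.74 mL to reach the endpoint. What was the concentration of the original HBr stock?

2.01 M

n(NaOH) = 0.1601 x 0.02074 = 0.003320 mol.
n(HBr) in the aliquot = 0.003320 mol.
[diluted HBr] = 0.003320 / 0.01858 = 0.1787 M.
Dilution factor = 250.0/22.21 = 11.26, so [stock] = 0.1787 x 11.26 = 2.01 M.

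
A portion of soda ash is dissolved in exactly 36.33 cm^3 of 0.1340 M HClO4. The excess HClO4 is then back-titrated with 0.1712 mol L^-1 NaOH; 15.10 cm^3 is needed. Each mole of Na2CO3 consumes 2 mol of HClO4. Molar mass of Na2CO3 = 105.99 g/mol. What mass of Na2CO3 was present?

Total n(HClO4) added = 0.1340 x 0.03633 = 0.004868 mol.
n(NaOH) used = 0.1712 x 0.01510 = 0.002585 mol, which equals the excess n(HClO4).
So n(HClO4) consumed by the sample = 0.004868 - 0.002585 = 0.002283 mol.
n(Na2CO3) = 0.002283 / 2 = 0.001142 mol.
mass = 0.001142 mol x 105.99 g/mol = 0.121 g.

0.121 g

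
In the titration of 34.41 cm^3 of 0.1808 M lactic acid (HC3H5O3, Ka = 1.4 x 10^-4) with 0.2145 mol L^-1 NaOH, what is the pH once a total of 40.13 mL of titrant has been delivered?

12.51

n(acid) = 0.1808 x 0.03441 = 0.006221 mol; n(NaOH) added = 0.2145 x 0.04013 = 0.008608 mol.
Base is in excess by 0.008608 - 0.006221 = 0.002387 mol in a total volume of 0.07454 L.
[OH^-] = 0.002387/0.07454 = 0.03202 M, so pOH = 1.49 and pH = 14.00 - 1.49 = 12.51.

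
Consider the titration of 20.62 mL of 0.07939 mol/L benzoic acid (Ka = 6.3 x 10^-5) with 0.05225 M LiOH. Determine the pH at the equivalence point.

8.35

n(C6H5COOH) = 0.07939 x 0.02062 = 0.001637 mol; V(LiOH) at equivalence = 0.001637/0.05225 = 0.03133 L.
At equivalence all the acid is converted to C6H5COO-; total volume = 0.02062 + 0.03133 = 0.05195 L, so [C6H5COO-] = 0.001637/0.05195 = 0.03151 M.
Kb = Kw/Ka = 1.0e-14 / 6.3 x 10^-5 = 1.59e-10.
[OH^-] = sqrt(Kb x [C6H5COO-]) = sqrt(1.59e-10 x 0.03151) = 2.24e-6 M.
pOH = 5.65, so pH = 14.00 - 5.65 = 8.35.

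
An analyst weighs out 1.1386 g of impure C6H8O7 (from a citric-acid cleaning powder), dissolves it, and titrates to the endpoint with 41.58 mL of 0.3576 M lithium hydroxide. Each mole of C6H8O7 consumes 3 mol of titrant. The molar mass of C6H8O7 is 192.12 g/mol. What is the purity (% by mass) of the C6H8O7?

83.6%

n(LiOH) = 0.3576 x 0.04158 = 0.01487 mol.
n(C6H8O7) = 0.01487 / 3 = 0.004956 mol.
mass of C6H8O7 = 0.004956 x 192.12 = 0.9522 g.
% purity = 0.9522 / 1.1386 x 100 = 83.6%.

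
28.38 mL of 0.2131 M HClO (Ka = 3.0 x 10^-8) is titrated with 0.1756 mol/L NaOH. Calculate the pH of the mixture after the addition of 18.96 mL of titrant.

Initial n(HClO) = 0.2131 x 0.02838 = 0.006048 mol.
n(NaOH) added = 0.1756 x 0.01896 = 0.003329 mol, converting that many moles of HClO to ClO-.
Remaining n(HClO) = 0.002718 mol; n(ClO-) = 0.003329 mol.
By Henderson-Hasselbalch, pH = pKa + log([A^-]/[HA]) = 7.52 + log(0.003329/0.002718) = 7.52 + (+0.09) = 7.61.

7.61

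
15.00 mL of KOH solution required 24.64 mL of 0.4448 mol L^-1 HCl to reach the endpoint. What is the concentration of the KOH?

0.731 M

n(HCl) delivered = 0.4448 x 0.02464 = 0.01096 mol.
For a 1:1 reaction, n(KOH) = 0.01096 mol.
[KOH] = 0.01096 mol / 0.01500 L = 0.731 M.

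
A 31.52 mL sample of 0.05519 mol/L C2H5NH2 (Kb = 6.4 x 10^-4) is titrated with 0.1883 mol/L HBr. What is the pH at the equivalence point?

6.09

n(C2H5NH2) = 0.05519 x 0.03152 = 0.001740 mol; V(HBr) at equivalence = 0.001740/0.1883 = 0.009238 L.
At equivalence the base is fully converted to C2H5NH3+; total volume = 0.04076 L, so [C2H5NH3+] = 0.001740/0.04076 = 0.04268 M.
Ka(C2H5NH3+) = Kw/Kb = 1.0e-14 / 6.4 x 10^-4 = 1.56e-11.
[H^+] = sqrt(Ka x [C2H5NH3+]) = sqrt(1.56e-11 x 0.04268) = 8.17e-7 M.
pH = -log(8.17e-7) = 6.09.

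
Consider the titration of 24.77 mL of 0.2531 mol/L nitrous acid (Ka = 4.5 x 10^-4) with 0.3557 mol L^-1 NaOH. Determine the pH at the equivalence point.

8.26

n(HNO2) = 0.2531 x 0.02477 = 0.006269 mol; V(NaOH) at equivalence = 0.006269/0.3557 = 0.01763 L.
At equivalence all the acid is converted to NO2-; total volume = 0.02477 + 0.01763 = 0.04240 L, so [NO2-] = 0.006269/0.04240 = 0.1479 M.
Kb = Kw/Ka = 1.0e-14 / 4.5 x 10^-4 = 2.22e-11.
[OH^-] = sqrt(Kb x [NO2-]) = sqrt(2.22e-11 x 0.1479) = 1.81e-6 M.
pOH = 5.74, so pH = 14.00 - 5.74 = 8.26.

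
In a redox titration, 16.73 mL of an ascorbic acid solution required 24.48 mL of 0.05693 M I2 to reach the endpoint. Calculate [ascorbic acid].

n(I2) = 0.05693 x 0.02448 = 0.001394 mol.
From the balanced equation, 1 mol I2 reacts with 1 mol ascorbic acid, so n(ascorbic acid) = 0.001394 x 1/1 = 0.001394 mol.
[ascorbic acid] = 0.001394 / 0.01673 L = 0.0833 M.

0.0833 M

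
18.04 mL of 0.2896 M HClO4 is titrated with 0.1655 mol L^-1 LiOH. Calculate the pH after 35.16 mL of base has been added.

12.05

n(acid) = 0.2896 x 0.01804 = 0.005224 mol; n(LiOH) added = 0.1655 x 0.03516 = 0.005819 mol.
Base is in excess by 0.005819 - 0.005224 = 0.0005946 mol in a total volume of 0.05320 L.
[OH^-] = 0.0005946/0.05320 = 0.01118 M, so pOH = 1.95 and pH = 14.00 - 1.95 = 12.05.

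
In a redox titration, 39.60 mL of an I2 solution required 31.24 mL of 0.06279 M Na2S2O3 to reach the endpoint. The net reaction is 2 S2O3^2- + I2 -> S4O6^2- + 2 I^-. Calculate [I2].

0.0248 M

n(Na2S2O3) = 0.06279 x 0.03124 = 0.001962 mol.
From the balanced equation, 2 mol Na2S2O3 reacts with 1 mol I2, so n(I2) = 0.001962 x 1/2 = 0.0009808 mol.
[I2] = 0.0009808 / 0.03960 L = 0.0248 M.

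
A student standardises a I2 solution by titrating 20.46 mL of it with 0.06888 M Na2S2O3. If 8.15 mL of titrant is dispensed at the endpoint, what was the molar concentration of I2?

0.0137 M

n(Na2S2O3) = 0.06888 x 0.008150 = 0.0005614 mol.
From the balanced equation, 2 mol Na2S2O3 reacts with 1 mol I2, so n(I2) = 0.0005614 x 1/2 = 0.0002807 mol.
[I2] = 0.0002807 / 0.02046 L = 0.0137 M.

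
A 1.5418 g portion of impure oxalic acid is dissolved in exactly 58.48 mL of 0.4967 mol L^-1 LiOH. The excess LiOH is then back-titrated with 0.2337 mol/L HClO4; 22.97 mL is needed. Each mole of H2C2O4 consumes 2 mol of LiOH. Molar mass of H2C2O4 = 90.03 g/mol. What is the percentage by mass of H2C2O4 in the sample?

Total n(LiOH) added = 0.4967 x 0.05848 = 0.02905 mol.
n(HClO4) used = 0.2337 x 0.02297 = 0.005368 mol, which equals the excess n(LiOH).
So n(LiOH) consumed by the sample = 0.02905 - 0.005368 = 0.02368 mol.
n(H2C2O4) = 0.02368 / 2 = 0.01184 mol.
mass H2C2O4 = 0.01184 x 90.03 = 1.066 g, so %H2C2O4 = 1.066/1.5418 x 100 = 69.1%.

69.1%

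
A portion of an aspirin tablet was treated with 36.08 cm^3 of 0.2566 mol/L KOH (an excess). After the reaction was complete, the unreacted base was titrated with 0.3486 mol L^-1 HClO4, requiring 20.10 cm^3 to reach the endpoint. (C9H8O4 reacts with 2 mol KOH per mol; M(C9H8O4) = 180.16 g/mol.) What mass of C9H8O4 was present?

0.203 g

Total n(KOH) added = 0.2566 x 0.03608 = 0.009258 mol.
n(HClO4) used = 0.3486 x 0.02010 = 0.007007 mol, which equals the excess n(KOH).
So n(KOH) consumed by the sample = 0.009258 - 0.007007 = 0.002251 mol.
n(C9H8O4) = 0.002251 / 2 = 0.001126 mol.
mass = 0.001126 mol x 180.16 g/mol = 0.203 g.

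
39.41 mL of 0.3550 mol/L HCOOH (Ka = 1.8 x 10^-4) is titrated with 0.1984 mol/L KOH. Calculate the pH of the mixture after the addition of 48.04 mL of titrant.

Initial n(HCOOH) = 0.3550 x 0.03941 = 0.01399 mol.
n(KOH) added = 0.1984 x 0.04804 = 0.009531 mol, converting that many moles of HCOOH to HCOO-.
Remaining n(HCOOH) = 0.004459 mol; n(HCOO-) = 0.009531 mol.
By Henderson-Hasselbalch, pH = pKa + log([A^-]/[HA]) = 3.74 + log(0.009531/0.004459) = 3.74 + (+0.33) = 4.07.

4.07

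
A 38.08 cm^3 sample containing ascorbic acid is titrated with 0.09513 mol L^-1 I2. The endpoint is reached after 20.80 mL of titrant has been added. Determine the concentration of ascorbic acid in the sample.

0.0520 M

n(I2) = 0.09513 x 0.02080 = 0.001979 mol.
From the balanced equation, 1 mol I2 reacts with 1 mol ascorbic acid, so n(ascorbic acid) = 0.001979 x 1/1 = 0.001979 mol.
[ascorbic acid] = 0.001979 / 0.03808 L = 0.0520 M.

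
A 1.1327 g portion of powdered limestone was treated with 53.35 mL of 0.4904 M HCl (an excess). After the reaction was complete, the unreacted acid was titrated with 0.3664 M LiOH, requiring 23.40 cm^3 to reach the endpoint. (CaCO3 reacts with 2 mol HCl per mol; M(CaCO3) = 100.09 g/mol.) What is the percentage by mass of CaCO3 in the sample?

Total n(HCl) added = 0.4904 x 0.05335 = 0.02616 mol.
n(LiOH) used = 0.3664 x 0.02340 = 0.008574 mol, which equals the excess n(HCl).
So n(HCl) consumed by the sample = 0.02616 - 0.008574 = 0.01759 mol.
n(CaCO3) = 0.01759 / 2 = 0.008795 mol.
mass CaCO3 = 0.008795 x 100.09 = 0.8802 g, so %CaCO3 = 0.8802/1.1327 x 100 = 77.7%.

77.7%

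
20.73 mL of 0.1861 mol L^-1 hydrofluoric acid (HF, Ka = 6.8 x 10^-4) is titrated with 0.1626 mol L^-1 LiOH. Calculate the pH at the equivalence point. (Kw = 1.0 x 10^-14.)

8.05

n(HF) = 0.1861 x 0.02073 = 0.003858 mol; V(LiOH) at equivalence = 0.003858/0.1626 = 0.02373 L.
At equivalence all the acid is converted to F-; total volume = 0.02073 + 0.02373 = 0.04446 L, so [F-] = 0.003858/0.04446 = 0.08678 M.
Kb = Kw/Ka = 1.0e-14 / 6.8 x 10^-4 = 1.47e-11.
[OH^-] = sqrt(Kb x [F-]) = sqrt(1.47e-11 x 0.08678) = 1.13e-6 M.
pOH = 5.95, so pH = 14.00 - 5.95 = 8.05.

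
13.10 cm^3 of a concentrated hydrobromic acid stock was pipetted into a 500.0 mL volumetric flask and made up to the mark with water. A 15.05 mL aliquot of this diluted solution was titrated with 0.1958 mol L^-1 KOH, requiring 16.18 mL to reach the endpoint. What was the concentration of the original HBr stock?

n(KOH) = 0.1958 x 0.01618 = 0.003168 mol.
n(HBr) in the aliquot = 0.003168 mol.
[diluted HBr] = 0.003168 / 0.01505 = 0.2105 M.
Dilution factor = 500.0/13.10 = 38.17, so [stock] = 0.2105 x 38.17 = 8.03 M.

8.03 M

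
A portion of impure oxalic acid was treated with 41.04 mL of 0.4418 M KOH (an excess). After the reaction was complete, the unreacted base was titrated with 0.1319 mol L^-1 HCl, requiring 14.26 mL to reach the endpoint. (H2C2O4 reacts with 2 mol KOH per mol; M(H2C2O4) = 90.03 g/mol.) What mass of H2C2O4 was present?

0.732 g

Total n(KOH) added = 0.4418 x 0.04104 = 0.01813 mol.
n(HCl) used = 0.1319 x 0.01426 = 0.001881 mol, which equals the excess n(KOH).
So n(KOH) consumed by the sample = 0.01813 - 0.001881 = 0.01625 mol.
n(H2C2O4) = 0.01625 / 2 = 0.008125 mol.
mass = 0.008125 mol x 90.03 g/mol = 0.732 g.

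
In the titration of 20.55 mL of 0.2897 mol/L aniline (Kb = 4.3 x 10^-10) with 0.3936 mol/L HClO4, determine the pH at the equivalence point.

2.71

n(C6H5NH2) = 0.2897 x 0.02055 = 0.005953 mol; V(HClO4) at equivalence = 0.005953/0.3936 = 0.01513 L.
At equivalence the base is fully converted to C6H5NH3+; total volume = 0.03568 L, so [C6H5NH3+] = 0.005953/0.03568 = 0.1669 M.
Ka(C6H5NH3+) = Kw/Kb = 1.0e-14 / 4.3 x 10^-10 = 2.33e-5.
[H^+] = sqrt(Ka x [C6H5NH3+]) = sqrt(2.33e-5 x 0.1669) = 0.00197 M.
pH = -log(0.00197) = 2.71.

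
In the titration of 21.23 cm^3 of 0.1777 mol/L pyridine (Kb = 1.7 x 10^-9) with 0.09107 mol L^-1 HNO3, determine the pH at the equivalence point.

3.23

n(C5H5N) = 0.1777 x 0.02123 = 0.003773 mol; V(HNO3) at equivalence = 0.003773/0.09107 = 0.04142 L.
At equivalence the base is fully converted to C5H5NH+; total volume = 0.06265 L, so [C5H5NH+] = 0.003773/0.06265 = 0.06021 M.
Ka(C5H5NH+) = Kw/Kb = 1.0e-14 / 1.7 x 10^-9 = 5.88e-6.
[H^+] = sqrt(Ka x [C5H5NH+]) = sqrt(5.88e-6 x 0.06021) = 0.000595 M.
pH = -log(0.000595) = 3.23.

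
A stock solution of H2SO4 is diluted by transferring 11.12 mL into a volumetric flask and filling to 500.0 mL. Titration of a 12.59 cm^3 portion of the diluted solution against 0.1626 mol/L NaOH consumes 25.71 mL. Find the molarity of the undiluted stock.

n(NaOH) = 0.1626 x 0.02571 = 0.004180 mol.
n(H2SO4) in the aliquot = 0.004180 x 1/2 = 0.002090 mol.
[diluted H2SO4] = 0.002090 / 0.01259 = 0.1660 M.
Dilution factor = 500.0/11.12 = 44.96, so [stock] = 0.1660 x 44.96 = 7.47 M.

7.47 M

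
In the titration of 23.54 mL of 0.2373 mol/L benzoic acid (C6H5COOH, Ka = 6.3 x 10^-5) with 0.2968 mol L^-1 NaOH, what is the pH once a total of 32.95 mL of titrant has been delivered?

12.87

n(acid) = 0.2373 x 0.02354 = 0.005586 mol; n(NaOH) added = 0.2968 x 0.03295 = 0.009780 mol.
Base is in excess by 0.009780 - 0.005586 = 0.004194 mol in a total volume of 0.05649 L.
[OH^-] = 0.004194/0.05649 = 0.07423 M, so pOH = 1.13 and pH = 14.00 - 1.13 = 12.87.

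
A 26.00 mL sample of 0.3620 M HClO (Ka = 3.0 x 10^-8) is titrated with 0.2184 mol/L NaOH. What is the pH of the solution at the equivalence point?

10.33

n(HClO) = 0.3620 x 0.02600 = 0.009412 mol; V(NaOH) at equivalence = 0.009412/0.2184 = 0.04310 L.
At equivalence all the acid is converted to ClO-; total volume = 0.02600 + 0.04310 = 0.06910 L, so [ClO-] = 0.009412/0.06910 = 0.1362 M.
Kb = Kw/Ka = 1.0e-14 / 3.0 x 10^-8 = 3.33e-7.
[OH^-] = sqrt(Kb x [ClO-]) = sqrt(3.33e-7 x 0.1362) = 0.000213 M.
pOH = 3.67, so pH = 14.00 - 3.67 = 10.33.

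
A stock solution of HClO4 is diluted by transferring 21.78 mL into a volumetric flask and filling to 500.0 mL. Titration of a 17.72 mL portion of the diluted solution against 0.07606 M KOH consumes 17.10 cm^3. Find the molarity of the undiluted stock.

1.69 M

n(KOH) = 0.07606 x 0.01710 = 0.001301 mol.
n(HClO4) in the aliquot = 0.001301 mol.
[diluted HClO4] = 0.001301 / 0.01772 = 0.07340 M.
Dilution factor = 500.0/21.78 = 22.96, so [stock] = 0.07340 x 22.96 = 1.69 M.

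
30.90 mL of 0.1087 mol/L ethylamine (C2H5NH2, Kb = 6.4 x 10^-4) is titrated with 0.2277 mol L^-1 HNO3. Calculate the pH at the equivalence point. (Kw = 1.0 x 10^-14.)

5.97

n(C2H5NH2) = 0.1087 x 0.03090 = 0.003359 mol; V(HNO3) at equivalence = 0.003359/0.2277 = 0.01475 L.
At equivalence the base is fully converted to C2H5NH3+; total volume = 0.04565 L, so [C2H5NH3+] = 0.003359/0.04565 = 0.07358 M.
Ka(C2H5NH3+) = Kw/Kb = 1.0e-14 / 6.4 x 10^-4 = 1.56e-11.
[H^+] = sqrt(Ka x [C2H5NH3+]) = sqrt(1.56e-11 x 0.07358) = 1.07e-6 M.
pH = -log(1.07e-6) = 5.97.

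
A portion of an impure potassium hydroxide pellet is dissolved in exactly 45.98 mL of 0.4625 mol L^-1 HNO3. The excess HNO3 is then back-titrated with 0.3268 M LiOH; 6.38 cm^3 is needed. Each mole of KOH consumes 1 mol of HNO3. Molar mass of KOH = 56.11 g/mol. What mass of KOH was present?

Total n(HNO3) added = 0.4625 x 0.04598 = 0.02127 mol.
n(LiOH) used = 0.3268 x 0.006380 = 0.002085 mol, which equals the excess n(HNO3).
So n(HNO3) consumed by the sample = 0.02127 - 0.002085 = 0.01918 mol.
n(KOH) = 0.01918 / 1 = 0.01918 mol.
mass = 0.01918 mol x 56.11 g/mol = 1.08 g.

1.08 g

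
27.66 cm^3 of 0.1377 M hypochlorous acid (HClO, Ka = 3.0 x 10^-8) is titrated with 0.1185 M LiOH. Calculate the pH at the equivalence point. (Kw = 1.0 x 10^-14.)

10.16

n(HClO) = 0.1377 x 0.02766 = 0.003809 mol; V(LiOH) at equivalence = 0.003809/0.1185 = 0.03214 L.
At equivalence all the acid is converted to ClO-; total volume = 0.02766 + 0.03214 = 0.05980 L, so [ClO-] = 0.003809/0.05980 = 0.06369 M.
Kb = Kw/Ka = 1.0e-14 / 3.0 x 10^-8 = 3.33e-7.
[OH^-] = sqrt(Kb x [ClO-]) = sqrt(3.33e-7 x 0.06369) = 0.000146 M.
pOH = 3.84, so pH = 14.00 - 3.84 = 10.16.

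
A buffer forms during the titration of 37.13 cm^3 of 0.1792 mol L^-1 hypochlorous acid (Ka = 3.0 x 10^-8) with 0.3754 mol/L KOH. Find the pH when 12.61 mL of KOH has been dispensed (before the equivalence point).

Initial n(HClO) = 0.1792 x 0.03713 = 0.006654 mol.
n(KOH) added = 0.3754 x 0.01261 = 0.004734 mol, converting that many moles of HClO to ClO-.
Remaining n(HClO) = 0.001920 mol; n(ClO-) = 0.004734 mol.
By Henderson-Hasselbalch, pH = pKa + log([A^-]/[HA]) = 7.52 + log(0.004734/0.001920) = 7.52 + (+0.39) = 7.91.

7.91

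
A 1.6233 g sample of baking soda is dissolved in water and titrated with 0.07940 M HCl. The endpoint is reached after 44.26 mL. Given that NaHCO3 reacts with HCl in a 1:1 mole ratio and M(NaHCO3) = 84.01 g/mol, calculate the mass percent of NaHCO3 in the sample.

n(HCl) = 0.07940 x 0.04426 = 0.003514 mol.
n(NaHCO3) = 0.003514 / 1 = 0.003514 mol.
mass of NaHCO3 = 0.003514 x 84.01 = 0.2952 g.
% purity = 0.2952 / 1.6233 x 100 = 18.2%.

18.2%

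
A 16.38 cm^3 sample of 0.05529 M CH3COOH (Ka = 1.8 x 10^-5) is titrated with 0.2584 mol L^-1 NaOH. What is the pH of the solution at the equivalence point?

8.70

n(CH3COOH) = 0.05529 x 0.01638 = 0.0009057 mol; V(NaOH) at equivalence = 0.0009057/0.2584 = 0.003505 L.
At equivalence all the acid is converted to CH3COO-; total volume = 0.01638 + 0.003505 = 0.01988 L, so [CH3COO-] = 0.0009057/0.01988 = 0.04554 M.
Kb = Kw/Ka = 1.0e-14 / 1.8 x 10^-5 = 5.56e-10.
[OH^-] = sqrt(Kb x [CH3COO-]) = sqrt(5.56e-10 x 0.04554) = 5.03e-6 M.
pOH = 5.30, so pH = 14.00 - 5.30 = 8.70.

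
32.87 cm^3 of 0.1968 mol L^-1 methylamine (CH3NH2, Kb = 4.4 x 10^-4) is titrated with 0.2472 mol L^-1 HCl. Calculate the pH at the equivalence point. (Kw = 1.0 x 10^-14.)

5.80

n(CH3NH2) = 0.1968 x 0.03287 = 0.006469 mol; V(HCl) at equivalence = 0.006469/0.2472 = 0.02617 L.
At equivalence the base is fully converted to CH3NH3+; total volume = 0.05904 L, so [CH3NH3+] = 0.006469/0.05904 = 0.1096 M.
Ka(CH3NH3+) = Kw/Kb = 1.0e-14 / 4.4 x 10^-4 = 2.27e-11.
[H^+] = sqrt(Ka x [CH3NH3+]) = sqrt(2.27e-11 x 0.1096) = 1.58e-6 M.
pH = -log(1.58e-6) = 5.80.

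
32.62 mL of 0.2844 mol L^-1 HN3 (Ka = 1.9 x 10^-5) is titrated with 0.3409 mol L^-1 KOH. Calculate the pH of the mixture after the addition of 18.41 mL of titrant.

Initial n(HN3) = 0.2844 x 0.03262 = 0.009277 mol.
n(KOH) added = 0.3409 x 0.01841 = 0.006276 mol, converting that many moles of HN3 to N3-.
Remaining n(HN3) = 0.003001 mol; n(N3-) = 0.006276 mol.
By Henderson-Hasselbalch, pH = pKa + log([A^-]/[HA]) = 4.72 + log(0.006276/0.003001) = 4.72 + (+0.32) = 5.04.

5.04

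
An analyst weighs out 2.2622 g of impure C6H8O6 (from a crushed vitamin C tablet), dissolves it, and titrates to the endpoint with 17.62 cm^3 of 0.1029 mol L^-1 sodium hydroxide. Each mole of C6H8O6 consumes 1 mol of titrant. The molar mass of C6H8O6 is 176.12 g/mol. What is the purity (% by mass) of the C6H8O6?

n(NaOH) = 0.1029 x 0.01762 = 0.001813 mol.
n(C6H8O6) = 0.001813 / 1 = 0.001813 mol.
mass of C6H8O6 = 0.001813 x 176.12 = 0.3193 g.
% purity = 0.3193 / 2.2622 x 100 = 14.1%.

14.1%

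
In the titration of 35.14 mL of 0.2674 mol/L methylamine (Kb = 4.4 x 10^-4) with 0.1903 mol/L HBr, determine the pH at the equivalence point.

n(CH3NH2) = 0.2674 x 0.03514 = 0.009396 mol; V(HBr) at equivalence = 0.009396/0.1903 = 0.04938 L.
At equivalence the base is fully converted to CH3NH3+; total volume = 0.08452 L, so [CH3NH3+] = 0.009396/0.08452 = 0.1112 M.
Ka(CH3NH3+) = Kw/Kb = 1.0e-14 / 4.4 x 10^-4 = 2.27e-11.
[H^+] = sqrt(Ka x [CH3NH3+]) = sqrt(2.27e-11 x 0.1112) = 1.59e-6 M.
pH = -log(1.59e-6) = 5.80.

5.80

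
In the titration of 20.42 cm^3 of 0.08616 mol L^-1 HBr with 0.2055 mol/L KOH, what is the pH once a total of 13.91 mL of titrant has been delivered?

12.51

n(acid) = 0.08616 x 0.02042 = 0.001759 mol; n(KOH) added = 0.2055 x 0.01391 = 0.002859 mol.
Base is in excess by 0.002859 - 0.001759 = 0.001099 mol in a total volume of 0.03433 L.
[OH^-] = 0.001099/0.03433 = 0.03202 M, so pOH = 1.49 and pH = 14.00 - 1.49 = 12.51.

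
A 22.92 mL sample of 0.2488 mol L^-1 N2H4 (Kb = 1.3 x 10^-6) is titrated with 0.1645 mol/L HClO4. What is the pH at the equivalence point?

n(N2H4) = 0.2488 x 0.02292 = 0.005702 mol; V(HClO4) at equivalence = 0.005702/0.1645 = 0.03467 L.
At equivalence the base is fully converted to N2H5+; total volume = 0.05759 L, so [N2H5+] = 0.005702/0.05759 = 0.09903 M.
Ka(N2H5+) = Kw/Kb = 1.0e-14 / 1.3 x 10^-6 = 7.69e-9.
[H^+] = sqrt(Ka x [N2H5+]) = sqrt(7.69e-9 x 0.09903) = 2.76e-5 M.
pH = -log(2.76e-5) = 4.56.

4.56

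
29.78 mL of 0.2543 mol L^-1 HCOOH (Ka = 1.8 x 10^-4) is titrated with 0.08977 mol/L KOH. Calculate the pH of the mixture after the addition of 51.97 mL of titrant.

3.95

Initial n(HCOOH) = 0.2543 x 0.02978 = 0.007573 mol.
n(KOH) added = 0.08977 x 0.05197 = 0.004665 mol, converting that many moles of HCOOH to HCOO-.
Remaining n(HCOOH) = 0.002908 mol; n(HCOO-) = 0.004665 mol.
By Henderson-Hasselbalch, pH = pKa + log([A^-]/[HA]) = 3.74 + log(0.004665/0.002908) = 3.74 + (+0.21) = 3.95.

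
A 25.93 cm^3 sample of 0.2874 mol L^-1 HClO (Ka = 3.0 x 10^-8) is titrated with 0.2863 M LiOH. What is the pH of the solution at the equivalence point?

n(HClO) = 0.2874 x 0.02593 = 0.007452 mol; V(LiOH) at equivalence = 0.007452/0.2863 = 0.02603 L.
At equivalence all the acid is converted to ClO-; total volume = 0.02593 + 0.02603 = 0.05196 L, so [ClO-] = 0.007452/0.05196 = 0.1434 M.
Kb = Kw/Ka = 1.0e-14 / 3.0 x 10^-8 = 3.33e-7.
[OH^-] = sqrt(Kb x [ClO-]) = sqrt(3.33e-7 x 0.1434) = 0.000219 M.
pOH = 3.66, so pH = 14.00 - 3.66 = 10.34.

10.34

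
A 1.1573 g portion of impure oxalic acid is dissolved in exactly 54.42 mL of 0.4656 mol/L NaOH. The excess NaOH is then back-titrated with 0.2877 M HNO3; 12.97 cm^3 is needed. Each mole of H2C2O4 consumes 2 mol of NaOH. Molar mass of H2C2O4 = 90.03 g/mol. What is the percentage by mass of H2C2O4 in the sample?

84.0%

Total n(NaOH) added = 0.4656 x 0.05442 = 0.02534 mol.
n(HNO3) used = 0.2877 x 0.01297 = 0.003731 mol, which equals the excess n(NaOH).
So n(NaOH) consumed by the sample = 0.02534 - 0.003731 = 0.02161 mol.
n(H2C2O4) = 0.02161 / 2 = 0.01080 mol.
mass H2C2O4 = 0.01080 x 90.03 = 0.9726 g, so %H2C2O4 = 0.9726/1.1573 x 100 = 84.0%.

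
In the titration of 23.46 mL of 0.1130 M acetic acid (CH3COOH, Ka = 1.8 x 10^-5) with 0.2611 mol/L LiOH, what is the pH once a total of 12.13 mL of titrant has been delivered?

n(acid) = 0.1130 x 0.02346 = 0.002651 mol; n(LiOH) added = 0.2611 x 0.01213 = 0.003167 mol.
Base is in excess by 0.003167 - 0.002651 = 0.0005162 mol in a total volume of 0.03559 L.
[OH^-] = 0.0005162/0.03559 = 0.01450 M, so pOH = 1.84 and pH = 14.00 - 1.84 = 12.16.

12.16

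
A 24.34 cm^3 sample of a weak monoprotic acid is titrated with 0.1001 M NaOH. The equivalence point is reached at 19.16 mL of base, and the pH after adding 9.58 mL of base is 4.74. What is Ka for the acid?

1.8 x 10^-5

9.58 mL is half of the equivalence volume, so this is the half-equivalence point where [HA] = [A^-].
At half-equivalence pH = pKa, so pKa = 4.74.
Ka = 10^(-4.74) = 1.8 x 10^-5.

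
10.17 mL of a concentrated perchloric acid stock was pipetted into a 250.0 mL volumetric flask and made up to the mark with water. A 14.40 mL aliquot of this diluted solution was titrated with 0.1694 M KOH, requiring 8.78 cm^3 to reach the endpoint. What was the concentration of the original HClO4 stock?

n(KOH) = 0.1694 x 0.008780 = 0.001487 mol.
n(HClO4) in the aliquot = 0.001487 mol.
[diluted HClO4] = 0.001487 / 0.01440 = 0.1033 M.
Dilution factor = 250.0/10.17 = 24.58, so [stock] = 0.1033 x 24.58 = 2.54 M.

2.54 M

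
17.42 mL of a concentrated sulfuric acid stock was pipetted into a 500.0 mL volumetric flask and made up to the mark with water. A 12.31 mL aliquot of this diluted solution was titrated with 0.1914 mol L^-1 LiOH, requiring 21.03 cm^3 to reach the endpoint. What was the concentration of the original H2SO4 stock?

4.69 M

n(LiOH) = 0.1914 x 0.02103 = 0.004025 mol.
n(H2SO4) in the aliquot = 0.004025 x 1/2 = 0.002013 mol.
[diluted H2SO4] = 0.002013 / 0.01231 = 0.1635 M.
Dilution factor = 500.0/17.42 = 28.70, so [stock] = 0.1635 x 28.70 = 4.69 M.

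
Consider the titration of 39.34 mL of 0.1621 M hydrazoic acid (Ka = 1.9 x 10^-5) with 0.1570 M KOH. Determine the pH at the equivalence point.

n(HN3) = 0.1621 x 0.03934 = 0.006377 mol; V(KOH) at equivalence = 0.006377/0.1570 = 0.04062 L.
At equivalence all the acid is converted to N3-; total volume = 0.03934 + 0.04062 = 0.07996 L, so [N3-] = 0.006377/0.07996 = 0.07975 M.
Kb = Kw/Ka = 1.0e-14 / 1.9 x 10^-5 = 5.26e-10.
[OH^-] = sqrt(Kb x [N3-]) = sqrt(5.26e-10 x 0.07975) = 6.48e-6 M.
pOH = 5.19, so pH = 14.00 - 5.19 = 8.81.

8.81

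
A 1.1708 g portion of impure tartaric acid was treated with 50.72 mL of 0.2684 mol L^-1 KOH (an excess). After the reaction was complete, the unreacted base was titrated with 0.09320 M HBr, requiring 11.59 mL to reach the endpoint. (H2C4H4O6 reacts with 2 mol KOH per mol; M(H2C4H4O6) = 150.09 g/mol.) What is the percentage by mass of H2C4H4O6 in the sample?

80.3%

Total n(KOH) added = 0.2684 x 0.05072 = 0.01361 mol.
n(HBr) used = 0.09320 x 0.01159 = 0.001080 mol, which equals the excess n(KOH).
So n(KOH) consumed by the sample = 0.01361 - 0.001080 = 0.01253 mol.
n(H2C4H4O6) = 0.01253 / 2 = 0.006267 mol.
mass H2C4H4O6 = 0.006267 x 150.09 = 0.9405 g, so %H2C4H4O6 = 0.9405/1.1708 x 100 = 80.3%.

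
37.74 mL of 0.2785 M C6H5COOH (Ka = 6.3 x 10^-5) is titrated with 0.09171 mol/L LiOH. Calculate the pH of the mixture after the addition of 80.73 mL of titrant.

Initial n(C6H5COOH) = 0.2785 x 0.03774 = 0.01051 mol.
n(LiOH) added = 0.09171 x 0.08073 = 0.007404 mol, converting that many moles of C6H5COOH to C6H5COO-.
Remaining n(C6H5COOH) = 0.003107 mol; n(C6H5COO-) = 0.007404 mol.
By Henderson-Hasselbalch, pH = pKa + log([A^-]/[HA]) = 4.20 + log(0.007404/0.003107) = 4.20 + (+0.38) = 4.58.

4.58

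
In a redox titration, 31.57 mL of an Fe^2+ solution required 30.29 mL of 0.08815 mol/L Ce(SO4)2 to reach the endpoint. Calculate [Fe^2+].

0.0846 M

n(Ce(SO4)2) = 0.08815 x 0.03029 = 0.002670 mol.
From the balanced equation, 1 mol Ce(SO4)2 reacts with 1 mol Fe^2+, so n(Fe^2+) = 0.002670 x 1/1 = 0.002670 mol.
[Fe^2+] = 0.002670 / 0.03157 L = 0.0846 M.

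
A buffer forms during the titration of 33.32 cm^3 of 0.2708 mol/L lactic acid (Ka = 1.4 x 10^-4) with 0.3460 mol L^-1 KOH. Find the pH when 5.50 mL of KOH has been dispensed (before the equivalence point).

3.28

Initial n(HC3H5O3) = 0.2708 x 0.03332 = 0.009023 mol.
n(KOH) added = 0.3460 x 0.005500 = 0.001903 mol, converting that many moles of HC3H5O3 to C3H5O3-.
Remaining n(HC3H5O3) = 0.007120 mol; n(C3H5O3-) = 0.001903 mol.
By Henderson-Hasselbalch, pH = pKa + log([A^-]/[HA]) = 3.85 + log(0.001903/0.007120) = 3.85 + (-0.57) = 3.28.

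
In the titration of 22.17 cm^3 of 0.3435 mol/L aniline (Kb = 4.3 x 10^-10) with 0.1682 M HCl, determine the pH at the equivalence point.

2.79

n(C6H5NH2) = 0.3435 x 0.02217 = 0.007615 mol; V(HCl) at equivalence = 0.007615/0.1682 = 0.04528 L.
At equivalence the base is fully converted to C6H5NH3+; total volume = 0.06745 L, so [C6H5NH3+] = 0.007615/0.06745 = 0.1129 M.
Ka(C6H5NH3+) = Kw/Kb = 1.0e-14 / 4.3 x 10^-10 = 2.33e-5.
[H^+] = sqrt(Ka x [C6H5NH3+]) = sqrt(2.33e-5 x 0.1129) = 0.00162 M.
pH = -log(0.00162) = 2.79.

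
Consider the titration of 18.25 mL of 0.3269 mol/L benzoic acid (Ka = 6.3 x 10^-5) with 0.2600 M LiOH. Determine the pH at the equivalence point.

8.68

n(C6H5COOH) = 0.3269 x 0.01825 = 0.005966 mol; V(LiOH) at equivalence = 0.005966/0.2600 = 0.02295 L.
At equivalence all the acid is converted to C6H5COO-; total volume = 0.01825 + 0.02295 = 0.04120 L, so [C6H5COO-] = 0.005966/0.04120 = 0.1448 M.
Kb = Kw/Ka = 1.0e-14 / 6.3 x 10^-5 = 1.59e-10.
[OH^-] = sqrt(Kb x [C6H5COO-]) = sqrt(1.59e-10 x 0.1448) = 4.79e-6 M.
pOH = 5.32, so pH = 14.00 - 5.32 = 8.68.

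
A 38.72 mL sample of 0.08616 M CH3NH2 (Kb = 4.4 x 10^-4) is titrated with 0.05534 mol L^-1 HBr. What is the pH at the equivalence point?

6.06

n(CH3NH2) = 0.08616 x 0.03872 = 0.003336 mol; V(HBr) at equivalence = 0.003336/0.05534 = 0.06028 L.
At equivalence the base is fully converted to CH3NH3+; total volume = 0.09900 L, so [CH3NH3+] = 0.003336/0.09900 = 0.03370 M.
Ka(CH3NH3+) = Kw/Kb = 1.0e-14 / 4.4 x 10^-4 = 2.27e-11.
[H^+] = sqrt(Ka x [CH3NH3+]) = sqrt(2.27e-11 x 0.03370) = 8.75e-7 M.
pH = -log(8.75e-7) = 6.06.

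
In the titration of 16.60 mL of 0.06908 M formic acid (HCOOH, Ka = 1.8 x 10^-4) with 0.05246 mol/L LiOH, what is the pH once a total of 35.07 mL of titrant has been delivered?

12.13

n(acid) = 0.06908 x 0.01660 = 0.001147 mol; n(LiOH) added = 0.05246 x 0.03507 = 0.001840 mol.
Base is in excess by 0.001840 - 0.001147 = 0.0006930 mol in a total volume of 0.05167 L.
[OH^-] = 0.0006930/0.05167 = 0.01341 M, so pOH = 1.87 and pH = 14.00 - 1.87 = 12.13.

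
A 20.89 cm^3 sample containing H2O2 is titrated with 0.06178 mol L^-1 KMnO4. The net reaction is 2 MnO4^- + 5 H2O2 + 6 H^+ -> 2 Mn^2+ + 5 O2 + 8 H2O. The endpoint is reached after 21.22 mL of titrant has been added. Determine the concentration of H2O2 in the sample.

n(KMnO4) = 0.06178 x 0.02122 = 0.001311 mol.
From the balanced equation, 2 mol KMnO4 reacts with 5 mol H2O2, so n(H2O2) = 0.001311 x 5/2 = 0.003277 mol.
[H2O2] = 0.003277 / 0.02089 L = 0.157 M.

0.157 M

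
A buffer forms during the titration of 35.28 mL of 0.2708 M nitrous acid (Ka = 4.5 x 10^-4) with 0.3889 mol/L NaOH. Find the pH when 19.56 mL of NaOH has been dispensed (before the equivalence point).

3.94

Initial n(HNO2) = 0.2708 x 0.03528 = 0.009554 mol.
n(NaOH) added = 0.3889 x 0.01956 = 0.007607 mol, converting that many moles of HNO2 to NO2-.
Remaining n(HNO2) = 0.001947 mol; n(NO2-) = 0.007607 mol.
By Henderson-Hasselbalch, pH = pKa + log([A^-]/[HA]) = 3.35 + log(0.007607/0.001947) = 3.35 + (+0.59) = 3.94.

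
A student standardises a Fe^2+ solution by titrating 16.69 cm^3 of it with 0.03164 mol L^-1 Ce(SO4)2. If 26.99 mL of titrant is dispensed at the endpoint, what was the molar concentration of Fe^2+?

0.0512 M

n(Ce(SO4)2) = 0.03164 x 0.02699 = 0.0008540 mol.
From the balanced equation, 1 mol Ce(SO4)2 reacts with 1 mol Fe^2+, so n(Fe^2+) = 0.0008540 x 1/1 = 0.0008540 mol.
[Fe^2+] = 0.0008540 / 0.01669 L = 0.0512 M.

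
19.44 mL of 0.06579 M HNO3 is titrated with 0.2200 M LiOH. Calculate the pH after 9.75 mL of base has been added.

n(acid) = 0.06579 x 0.01944 = 0.001279 mol; n(LiOH) added = 0.2200 x 0.009750 = 0.002145 mol.
Base is in excess by 0.002145 - 0.001279 = 0.0008660 mol in a total volume of 0.02919 L.
[OH^-] = 0.0008660/0.02919 = 0.02967 M, so pOH = 1.53 and pH = 14.00 - 1.53 = 12.47.

12.47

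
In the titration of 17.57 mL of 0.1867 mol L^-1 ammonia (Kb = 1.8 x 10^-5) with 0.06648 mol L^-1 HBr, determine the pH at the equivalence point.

n(NH3) = 0.1867 x 0.01757 = 0.003280 mol; V(HBr) at equivalence = 0.003280/0.06648 = 0.04934 L.
At equivalence the base is fully converted to NH4+; total volume = 0.06691 L, so [NH4+] = 0.003280/0.06691 = 0.04902 M.
Ka(NH4+) = Kw/Kb = 1.0e-14 / 1.8 x 10^-5 = 5.56e-10.
[H^+] = sqrt(Ka x [NH4+]) = sqrt(5.56e-10 x 0.04902) = 5.22e-6 M.
pH = -log(5.22e-6) = 5.28.

5.28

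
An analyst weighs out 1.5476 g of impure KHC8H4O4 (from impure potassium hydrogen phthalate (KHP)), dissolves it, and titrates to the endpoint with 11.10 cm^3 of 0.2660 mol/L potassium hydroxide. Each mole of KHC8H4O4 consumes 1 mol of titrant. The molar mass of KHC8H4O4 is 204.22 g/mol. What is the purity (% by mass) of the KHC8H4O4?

39.0%

n(KOH) = 0.2660 x 0.01110 = 0.002953 mol.
n(KHC8H4O4) = 0.002953 / 1 = 0.002953 mol.
mass of KHC8H4O4 = 0.002953 x 204.22 = 0.6030 g.
% purity = 0.6030 / 1.5476 x 100 = 39.0%.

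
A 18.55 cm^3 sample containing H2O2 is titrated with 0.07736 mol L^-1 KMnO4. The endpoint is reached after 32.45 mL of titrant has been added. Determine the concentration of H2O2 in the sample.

0.338 M

n(KMnO4) = 0.07736 x 0.03245 = 0.002510 mol.
From the balanced equation, 2 mol KMnO4 reacts with 5 mol H2O2, so n(H2O2) = 0.002510 x 5/2 = 0.006276 mol.
[H2O2] = 0.006276 / 0.01855 L = 0.338 M.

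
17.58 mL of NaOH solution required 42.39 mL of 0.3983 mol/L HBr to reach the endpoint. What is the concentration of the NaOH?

n(HBr) delivered = 0.3983 x 0.04239 = 0.01688 mol.
For a 1:1 reaction, n(NaOH) = 0.01688 mol.
[NaOH] = 0.01688 mol / 0.01758 L = 0.960 M.

0.960 M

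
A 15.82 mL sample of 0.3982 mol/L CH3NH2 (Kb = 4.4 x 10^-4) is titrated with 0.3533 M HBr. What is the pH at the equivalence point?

n(CH3NH2) = 0.3982 x 0.01582 = 0.006300 mol; V(HBr) at equivalence = 0.006300/0.3533 = 0.01783 L.
At equivalence the base is fully converted to CH3NH3+; total volume = 0.03365 L, so [CH3NH3+] = 0.006300/0.03365 = 0.1872 M.
Ka(CH3NH3+) = Kw/Kb = 1.0e-14 / 4.4 x 10^-4 = 2.27e-11.
[H^+] = sqrt(Ka x [CH3NH3+]) = sqrt(2.27e-11 x 0.1872) = 2.06e-6 M.
pH = -log(2.06e-6) = 5.69.

5.69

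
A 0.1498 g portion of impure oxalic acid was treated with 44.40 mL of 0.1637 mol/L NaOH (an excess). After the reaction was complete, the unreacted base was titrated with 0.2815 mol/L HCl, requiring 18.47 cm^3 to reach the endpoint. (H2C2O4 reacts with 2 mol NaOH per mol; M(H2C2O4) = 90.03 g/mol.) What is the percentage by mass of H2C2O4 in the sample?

Total n(NaOH) added = 0.1637 x 0.04440 = 0.007268 mol.
n(HCl) used = 0.2815 x 0.01847 = 0.005199 mol, which equals the excess n(NaOH).
So n(NaOH) consumed by the sample = 0.007268 - 0.005199 = 0.002069 mol.
n(H2C2O4) = 0.002069 / 2 = 0.001034 mol.
mass H2C2O4 = 0.001034 x 90.03 = 0.09313 g, so %H2C2O4 = 0.09313/0.1498 x 100 = 62.2%.

62.2%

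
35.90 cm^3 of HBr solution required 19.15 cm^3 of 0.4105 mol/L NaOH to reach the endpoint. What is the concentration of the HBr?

0.219 M

n(NaOH) delivered = 0.4105 x 0.01915 = 0.007861 mol.
For a 1:1 reaction, n(HBr) = 0.007861 mol.
[HBr] = 0.007861 mol / 0.03590 L = 0.219 M.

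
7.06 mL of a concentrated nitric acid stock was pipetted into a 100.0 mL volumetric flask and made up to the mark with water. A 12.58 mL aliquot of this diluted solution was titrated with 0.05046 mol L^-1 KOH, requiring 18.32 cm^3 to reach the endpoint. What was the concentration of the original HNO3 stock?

n(KOH) = 0.05046 x 0.01832 = 0.0009244 mol.
n(HNO3) in the aliquot = 0.0009244 mol.
[diluted HNO3] = 0.0009244 / 0.01258 = 0.07348 M.
Dilution factor = 100.0/7.060 = 14.16, so [stock] = 0.07348 x 14.16 = 1.04 M.

1.04 M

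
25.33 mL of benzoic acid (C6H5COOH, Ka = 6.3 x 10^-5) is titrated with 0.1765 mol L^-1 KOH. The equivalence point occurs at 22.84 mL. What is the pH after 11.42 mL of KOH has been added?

4.20

11.42 mL is exactly half the equivalence volume (22.84/2), i.e. the half-equivalence point.
There, n(HA) = n(A^-), so pH = pKa = -log(6.3 x 10^-5) = 4.20.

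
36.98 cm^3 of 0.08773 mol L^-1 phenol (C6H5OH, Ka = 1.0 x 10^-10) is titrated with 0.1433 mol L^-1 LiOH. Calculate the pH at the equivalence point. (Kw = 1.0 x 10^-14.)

11.37

n(C6H5OH) = 0.08773 x 0.03698 = 0.003244 mol; V(LiOH) at equivalence = 0.003244/0.1433 = 0.02264 L.
At equivalence all the acid is converted to C6H5O-; total volume = 0.03698 + 0.02264 = 0.05962 L, so [C6H5O-] = 0.003244/0.05962 = 0.05442 M.
Kb = Kw/Ka = 1.0e-14 / 1.0 x 10^-10 = 0.000100.
[OH^-] = sqrt(Kb x [C6H5O-]) = sqrt(0.000100 x 0.05442) = 0.00233 M.
pOH = 2.63, so pH = 14.00 - 2.63 = 11.37.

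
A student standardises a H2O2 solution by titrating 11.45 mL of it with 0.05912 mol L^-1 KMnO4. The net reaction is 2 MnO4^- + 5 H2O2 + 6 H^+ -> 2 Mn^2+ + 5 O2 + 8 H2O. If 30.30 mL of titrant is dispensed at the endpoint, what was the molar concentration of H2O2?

0.391 M

n(KMnO4) = 0.05912 x 0.03030 = 0.001791 mol.
From the balanced equation, 2 mol KMnO4 reacts with 5 mol H2O2, so n(H2O2) = 0.001791 x 5/2 = 0.004478 mol.
[H2O2] = 0.004478 / 0.01145 L = 0.391 M.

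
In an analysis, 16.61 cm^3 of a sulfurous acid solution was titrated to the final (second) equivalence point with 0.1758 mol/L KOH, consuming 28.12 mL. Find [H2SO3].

0.149 M

n(KOH) = 0.1758 x 0.02812 = 0.004943 mol.
At the final (second) equivalence point, 2 mol OH^- react per mol H2SO3, so n(H2SO3) = 0.004943 / 2 = 0.002472 mol.
[H2SO3] = 0.002472 / 0.01661 L = 0.149 M.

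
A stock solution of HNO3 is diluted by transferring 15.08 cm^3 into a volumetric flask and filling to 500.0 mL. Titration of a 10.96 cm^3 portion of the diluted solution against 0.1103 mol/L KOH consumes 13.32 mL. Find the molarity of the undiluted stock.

4.44 M

n(KOH) = 0.1103 x 0.01332 = 0.001469 mol.
n(HNO3) in the aliquot = 0.001469 mol.
[diluted HNO3] = 0.001469 / 0.01096 = 0.1341 M.
Dilution factor = 500.0/15.08 = 33.16, so [stock] = 0.1341 x 33.16 = 4.44 M.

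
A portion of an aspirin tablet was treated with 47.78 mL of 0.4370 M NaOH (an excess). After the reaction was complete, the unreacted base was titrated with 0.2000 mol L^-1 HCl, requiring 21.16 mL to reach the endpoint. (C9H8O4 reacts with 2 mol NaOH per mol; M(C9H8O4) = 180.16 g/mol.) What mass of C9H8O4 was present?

Total n(NaOH) added = 0.4370 x 0.04778 = 0.02088 mol.
n(HCl) used = 0.2000 x 0.02116 = 0.004232 mol, which equals the excess n(NaOH).
So n(NaOH) consumed by the sample = 0.02088 - 0.004232 = 0.01665 mol.
n(C9H8O4) = 0.01665 / 2 = 0.008324 mol.
mass = 0.008324 mol x 180.16 g/mol = 1.50 g.

1.50 g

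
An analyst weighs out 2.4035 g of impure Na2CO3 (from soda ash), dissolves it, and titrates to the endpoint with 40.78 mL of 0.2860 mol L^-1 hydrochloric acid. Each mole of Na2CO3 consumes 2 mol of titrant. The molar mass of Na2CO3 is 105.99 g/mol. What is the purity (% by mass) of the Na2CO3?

25.7%

n(HCl) = 0.2860 x 0.04078 = 0.01166 mol.
n(Na2CO3) = 0.01166 / 2 = 0.005832 mol.
mass of Na2CO3 = 0.005832 x 105.99 = 0.6181 g.
% purity = 0.6181 / 2.4035 x 100 = 25.7%.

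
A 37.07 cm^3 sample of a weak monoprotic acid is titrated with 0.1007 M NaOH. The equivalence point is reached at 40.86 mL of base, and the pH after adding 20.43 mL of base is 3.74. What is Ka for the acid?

20.43 mL is half of the equivalence volume, so this is the half-equivalence point where [HA] = [A^-].
At half-equivalence pH = pKa, so pKa = 3.74.
Ka = 10^(-3.74) = 1.8 x 10^-4.

1.8 x 10^-4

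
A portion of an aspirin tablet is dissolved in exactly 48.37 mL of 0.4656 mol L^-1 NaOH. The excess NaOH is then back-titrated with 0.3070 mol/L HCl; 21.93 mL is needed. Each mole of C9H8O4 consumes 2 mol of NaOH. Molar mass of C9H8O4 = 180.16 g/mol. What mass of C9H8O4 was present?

1.42 g

Total n(NaOH) added = 0.4656 x 0.04837 = 0.02252 mol.
n(HCl) used = 0.3070 x 0.02193 = 0.006733 mol, which equals the excess n(NaOH).
So n(NaOH) consumed by the sample = 0.02252 - 0.006733 = 0.01579 mol.
n(C9H8O4) = 0.01579 / 2 = 0.007894 mol.
mass = 0.007894 mol x 180.16 g/mol = 1.42 g.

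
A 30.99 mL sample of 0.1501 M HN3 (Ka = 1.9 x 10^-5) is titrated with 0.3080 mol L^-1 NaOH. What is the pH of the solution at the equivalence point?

n(HN3) = 0.1501 x 0.03099 = 0.004652 mol; V(NaOH) at equivalence = 0.004652/0.3080 = 0.01510 L.
At equivalence all the acid is converted to N3-; total volume = 0.03099 + 0.01510 = 0.04609 L, so [N3-] = 0.004652/0.04609 = 0.1009 M.
Kb = Kw/Ka = 1.0e-14 / 1.9 x 10^-5 = 5.26e-10.
[OH^-] = sqrt(Kb x [N3-]) = sqrt(5.26e-10 x 0.1009) = 7.29e-6 M.
pOH = 5.14, so pH = 14.00 - 5.14 = 8.86.

8.86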